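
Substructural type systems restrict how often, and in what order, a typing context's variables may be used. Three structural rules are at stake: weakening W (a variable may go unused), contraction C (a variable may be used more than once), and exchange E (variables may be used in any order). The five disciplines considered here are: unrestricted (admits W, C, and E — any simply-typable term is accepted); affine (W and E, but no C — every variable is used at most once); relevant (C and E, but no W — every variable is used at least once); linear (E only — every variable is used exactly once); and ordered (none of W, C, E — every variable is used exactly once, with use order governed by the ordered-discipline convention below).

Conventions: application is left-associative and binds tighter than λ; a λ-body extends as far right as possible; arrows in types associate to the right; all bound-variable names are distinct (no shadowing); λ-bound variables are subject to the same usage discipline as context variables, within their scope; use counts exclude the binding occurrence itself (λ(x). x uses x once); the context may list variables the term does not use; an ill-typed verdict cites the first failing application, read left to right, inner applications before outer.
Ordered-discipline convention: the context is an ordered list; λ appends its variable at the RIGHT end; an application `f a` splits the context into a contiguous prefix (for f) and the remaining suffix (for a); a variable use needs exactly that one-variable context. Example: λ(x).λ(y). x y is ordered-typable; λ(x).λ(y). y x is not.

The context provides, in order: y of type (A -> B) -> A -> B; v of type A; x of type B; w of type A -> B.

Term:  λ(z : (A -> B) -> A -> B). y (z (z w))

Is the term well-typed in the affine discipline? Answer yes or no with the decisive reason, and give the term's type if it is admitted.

no — repeated use of z ×2
use counts: y ×1; v ×0; x ×0; w ×1; z (bound) ×2
use order (left to right): y, z, z, w
typing: the term checks, with type ((A -> B) -> A -> B) -> A -> B
all disciplines: ordered ✗; linear ✗; affine ✗; relevant ✗; unrestricted ✓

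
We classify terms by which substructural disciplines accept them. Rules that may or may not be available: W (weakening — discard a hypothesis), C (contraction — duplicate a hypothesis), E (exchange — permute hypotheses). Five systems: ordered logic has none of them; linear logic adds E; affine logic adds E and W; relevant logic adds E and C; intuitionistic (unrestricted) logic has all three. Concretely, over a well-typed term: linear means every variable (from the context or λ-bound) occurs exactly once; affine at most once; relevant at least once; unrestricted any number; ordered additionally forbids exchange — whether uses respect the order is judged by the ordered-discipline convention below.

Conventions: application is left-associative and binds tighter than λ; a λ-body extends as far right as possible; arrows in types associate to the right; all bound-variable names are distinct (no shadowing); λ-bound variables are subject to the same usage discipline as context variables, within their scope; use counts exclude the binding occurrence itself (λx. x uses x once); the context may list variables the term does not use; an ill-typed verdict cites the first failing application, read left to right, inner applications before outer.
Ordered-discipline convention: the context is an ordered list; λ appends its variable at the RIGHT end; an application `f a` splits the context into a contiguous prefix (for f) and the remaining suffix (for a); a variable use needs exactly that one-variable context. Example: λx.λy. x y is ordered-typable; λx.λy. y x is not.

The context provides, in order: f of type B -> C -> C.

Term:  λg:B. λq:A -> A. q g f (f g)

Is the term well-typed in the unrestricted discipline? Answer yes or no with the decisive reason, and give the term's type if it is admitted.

no — the type mismatch rejects it
variable uses: f ×2; g [bound] ×2; q [bound] ×1
order of uses: q, g, f, f, g
typing: ill-typed: a function awaiting A gets B
across the five disciplines: ordered ✗ · linear ✗ · affine ✗ · relevant ✗ · unrestricted ✗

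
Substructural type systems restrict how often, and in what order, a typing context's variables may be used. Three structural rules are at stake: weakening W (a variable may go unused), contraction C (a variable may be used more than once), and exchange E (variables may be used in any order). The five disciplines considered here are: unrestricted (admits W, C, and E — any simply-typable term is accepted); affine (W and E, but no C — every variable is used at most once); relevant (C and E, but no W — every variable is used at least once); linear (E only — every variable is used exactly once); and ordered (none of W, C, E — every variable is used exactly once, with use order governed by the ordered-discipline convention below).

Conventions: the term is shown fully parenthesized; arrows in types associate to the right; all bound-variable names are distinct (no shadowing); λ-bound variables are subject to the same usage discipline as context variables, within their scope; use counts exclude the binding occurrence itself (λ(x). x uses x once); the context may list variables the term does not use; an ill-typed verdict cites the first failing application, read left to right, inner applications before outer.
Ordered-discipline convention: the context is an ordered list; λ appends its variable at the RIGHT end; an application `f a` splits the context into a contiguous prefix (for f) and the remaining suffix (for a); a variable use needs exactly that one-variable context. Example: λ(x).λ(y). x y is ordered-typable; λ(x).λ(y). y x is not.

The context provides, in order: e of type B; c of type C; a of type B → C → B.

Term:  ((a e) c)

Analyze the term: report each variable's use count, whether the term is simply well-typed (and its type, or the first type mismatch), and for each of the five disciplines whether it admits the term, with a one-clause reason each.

usage: e: 1×, c: 1×, a: 1×
uses in reading order: a, e, c
typing: well-typed — term : B
ordered: ✗, needs exchange: uses follow a, e, c
linear: ✓, exactly-once usage across e, c, a
affine: ✓, at most one use each (e, c, a)
relevant: ✓, at least one use each (e, c, a)
unrestricted: ✓, typability at B is all that's needed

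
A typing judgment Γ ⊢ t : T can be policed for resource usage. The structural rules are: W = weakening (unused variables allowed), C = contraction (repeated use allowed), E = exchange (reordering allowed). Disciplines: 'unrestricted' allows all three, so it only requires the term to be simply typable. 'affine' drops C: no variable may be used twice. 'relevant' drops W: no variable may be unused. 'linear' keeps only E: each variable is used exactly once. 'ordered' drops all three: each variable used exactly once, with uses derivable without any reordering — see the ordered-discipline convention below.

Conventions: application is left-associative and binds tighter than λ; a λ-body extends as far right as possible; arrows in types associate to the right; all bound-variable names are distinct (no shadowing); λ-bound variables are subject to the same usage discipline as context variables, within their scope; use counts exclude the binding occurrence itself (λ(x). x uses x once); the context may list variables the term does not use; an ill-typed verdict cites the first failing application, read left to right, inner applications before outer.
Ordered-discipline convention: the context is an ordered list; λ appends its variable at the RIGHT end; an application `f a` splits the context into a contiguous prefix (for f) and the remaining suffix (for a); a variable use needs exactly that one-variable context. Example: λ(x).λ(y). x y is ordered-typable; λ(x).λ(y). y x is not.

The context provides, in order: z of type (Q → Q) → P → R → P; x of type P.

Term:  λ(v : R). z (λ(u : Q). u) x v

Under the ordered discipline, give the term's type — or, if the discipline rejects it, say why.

term : R → P
counts: z ×1; x ×1; v (bound) ×1; u (bound) ×1
use order (left to right): z, u, x, v
typing: the term checks, with type R → P
all disciplines: ordered ✓, linear ✓, affine ✓, relevant ✓, unrestricted ✓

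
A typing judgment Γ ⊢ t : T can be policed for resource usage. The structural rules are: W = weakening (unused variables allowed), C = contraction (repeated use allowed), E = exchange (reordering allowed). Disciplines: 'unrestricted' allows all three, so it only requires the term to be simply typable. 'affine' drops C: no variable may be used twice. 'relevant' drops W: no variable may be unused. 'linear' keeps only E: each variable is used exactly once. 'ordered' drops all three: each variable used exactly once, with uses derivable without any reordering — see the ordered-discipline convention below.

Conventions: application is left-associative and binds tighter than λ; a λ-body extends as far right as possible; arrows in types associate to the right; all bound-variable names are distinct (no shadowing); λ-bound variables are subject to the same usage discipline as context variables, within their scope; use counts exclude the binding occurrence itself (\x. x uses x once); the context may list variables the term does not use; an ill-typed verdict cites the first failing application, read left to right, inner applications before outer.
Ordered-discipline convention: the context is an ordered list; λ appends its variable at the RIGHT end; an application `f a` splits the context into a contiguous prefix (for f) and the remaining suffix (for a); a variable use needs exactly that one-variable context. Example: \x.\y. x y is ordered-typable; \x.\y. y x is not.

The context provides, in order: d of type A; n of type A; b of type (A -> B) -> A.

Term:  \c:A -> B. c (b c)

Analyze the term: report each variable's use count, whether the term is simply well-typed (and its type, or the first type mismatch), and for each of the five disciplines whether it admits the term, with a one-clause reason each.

variable uses: d=0, n=0, b=1, c (λ-bound)=2
order of uses: c, b, c
typing: the term checks, with type (A -> B) -> B
ordered: ✗, c ×2 used more than once (contraction); unused: d, n — weakening required
linear: ✗, c ×2 used more than once (contraction); unused: d, n — weakening required
affine: ✗, c ×2 used more than once (contraction)
relevant: ✗, unused: d, n — weakening required
unrestricted: ✓, typability at (A -> B) -> B is all that's needed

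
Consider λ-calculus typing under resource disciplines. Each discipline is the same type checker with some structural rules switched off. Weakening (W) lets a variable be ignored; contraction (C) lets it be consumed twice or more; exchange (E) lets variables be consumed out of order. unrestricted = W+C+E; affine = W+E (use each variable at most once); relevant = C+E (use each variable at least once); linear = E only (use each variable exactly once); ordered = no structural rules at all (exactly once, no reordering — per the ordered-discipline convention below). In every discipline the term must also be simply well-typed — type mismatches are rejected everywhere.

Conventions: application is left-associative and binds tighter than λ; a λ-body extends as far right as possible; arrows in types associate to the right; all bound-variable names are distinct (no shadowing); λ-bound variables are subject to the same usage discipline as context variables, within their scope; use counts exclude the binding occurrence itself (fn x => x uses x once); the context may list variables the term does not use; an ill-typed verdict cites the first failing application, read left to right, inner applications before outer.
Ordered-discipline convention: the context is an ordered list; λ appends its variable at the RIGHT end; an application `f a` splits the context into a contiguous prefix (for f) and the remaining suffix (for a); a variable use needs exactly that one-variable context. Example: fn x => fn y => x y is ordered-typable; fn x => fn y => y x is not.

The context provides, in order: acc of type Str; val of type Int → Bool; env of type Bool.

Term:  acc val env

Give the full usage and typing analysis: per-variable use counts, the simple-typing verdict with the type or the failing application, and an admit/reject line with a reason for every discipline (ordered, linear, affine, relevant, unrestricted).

variable uses: acc ×1, val ×1, env ×1
uses in reading order: acc, val, env
typing: ill-typed: applying a non-function (Str)
ordered: ✗ — a type mismatch blocks all five
linear: ✗ — the type mismatch rejects it
affine: ✗ — not simply typable
relevant: ✗ — fails simple typing
unrestricted: ✗ — a type mismatch blocks all five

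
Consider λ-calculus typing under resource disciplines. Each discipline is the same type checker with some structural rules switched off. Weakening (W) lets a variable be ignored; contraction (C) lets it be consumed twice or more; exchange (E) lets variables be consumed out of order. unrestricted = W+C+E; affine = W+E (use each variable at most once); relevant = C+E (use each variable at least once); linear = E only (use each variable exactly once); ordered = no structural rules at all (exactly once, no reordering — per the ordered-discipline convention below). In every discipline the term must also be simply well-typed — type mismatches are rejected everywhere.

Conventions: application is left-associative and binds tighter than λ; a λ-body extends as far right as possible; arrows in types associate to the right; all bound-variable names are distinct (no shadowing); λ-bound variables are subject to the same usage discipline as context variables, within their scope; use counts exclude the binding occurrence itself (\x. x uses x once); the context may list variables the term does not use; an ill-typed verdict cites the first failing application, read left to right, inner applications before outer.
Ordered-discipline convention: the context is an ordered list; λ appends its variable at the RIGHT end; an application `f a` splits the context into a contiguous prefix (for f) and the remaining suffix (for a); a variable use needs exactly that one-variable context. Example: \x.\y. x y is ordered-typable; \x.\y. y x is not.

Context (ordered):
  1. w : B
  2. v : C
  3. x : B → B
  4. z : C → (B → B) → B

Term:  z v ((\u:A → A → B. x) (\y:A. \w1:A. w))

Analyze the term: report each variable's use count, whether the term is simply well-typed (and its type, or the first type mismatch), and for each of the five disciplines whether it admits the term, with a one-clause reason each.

use counts: w=1; v=1; x=1; z=1; u (λ-bound)=0; y (λ-bound)=0; w1 (λ-bound)=0
left-to-right use order: z, v, x, w
typing: ✓ — B
ordered: ✗, u, y, w1 left unused
linear: ✗, u, y, w1 left unused
affine: ✓, at most one use each (w, v, x, z, u, y, w1)
relevant: ✗, u, y, w1 left unused
unrestricted: ✓, type-checks (B) and nothing is barred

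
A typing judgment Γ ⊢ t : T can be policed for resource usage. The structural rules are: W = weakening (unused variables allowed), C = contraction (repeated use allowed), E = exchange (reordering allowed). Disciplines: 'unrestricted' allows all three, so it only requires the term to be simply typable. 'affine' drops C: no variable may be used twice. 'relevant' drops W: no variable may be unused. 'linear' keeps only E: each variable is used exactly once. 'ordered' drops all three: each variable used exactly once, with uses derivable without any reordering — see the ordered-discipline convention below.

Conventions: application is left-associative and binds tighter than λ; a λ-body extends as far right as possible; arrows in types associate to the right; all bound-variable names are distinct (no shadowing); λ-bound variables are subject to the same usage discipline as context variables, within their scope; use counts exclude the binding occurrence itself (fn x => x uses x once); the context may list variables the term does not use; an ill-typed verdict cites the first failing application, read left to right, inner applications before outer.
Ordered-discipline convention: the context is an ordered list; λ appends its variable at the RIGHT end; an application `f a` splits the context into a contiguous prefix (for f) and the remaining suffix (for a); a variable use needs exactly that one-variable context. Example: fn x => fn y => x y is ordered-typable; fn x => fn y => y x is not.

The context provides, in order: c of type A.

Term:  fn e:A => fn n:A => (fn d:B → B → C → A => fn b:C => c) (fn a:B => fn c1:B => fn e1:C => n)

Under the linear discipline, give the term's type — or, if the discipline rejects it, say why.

not well-typed under linear — unused: e, d, b, a, c1, e1 — weakening required
counts: c ×1; e (bound) ×0; n (bound) ×1; d (bound) ×0; b (bound) ×0; a (bound) ×0; c1 (bound) ×0; e1 (bound) ×0
order of uses: c, n
typing: well-typed — term : A → A → C → A
across the five disciplines: ordered ✗; linear ✗; affine ✓; relevant ✗; unrestricted ✓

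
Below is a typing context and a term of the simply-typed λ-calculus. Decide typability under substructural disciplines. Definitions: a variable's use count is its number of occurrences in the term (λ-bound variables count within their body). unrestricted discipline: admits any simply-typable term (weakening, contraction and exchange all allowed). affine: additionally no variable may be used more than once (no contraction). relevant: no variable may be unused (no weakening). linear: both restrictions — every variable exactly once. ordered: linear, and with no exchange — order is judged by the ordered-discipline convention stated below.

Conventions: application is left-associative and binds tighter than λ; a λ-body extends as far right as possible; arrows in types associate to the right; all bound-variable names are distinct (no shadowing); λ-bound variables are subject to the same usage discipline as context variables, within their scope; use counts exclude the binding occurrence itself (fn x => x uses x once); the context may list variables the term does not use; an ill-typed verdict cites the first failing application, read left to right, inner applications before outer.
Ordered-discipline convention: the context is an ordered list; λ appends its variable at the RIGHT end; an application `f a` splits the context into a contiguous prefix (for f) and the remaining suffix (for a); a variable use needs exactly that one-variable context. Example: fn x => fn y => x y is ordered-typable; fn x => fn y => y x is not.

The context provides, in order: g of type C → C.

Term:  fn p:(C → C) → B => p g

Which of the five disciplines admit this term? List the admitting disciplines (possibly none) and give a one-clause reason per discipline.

admitting disciplines: linear, affine, relevant, unrestricted
use counts: g=1, p (λ-bound)=1
order of uses: p, g
typing: ✓ — ((C → C) → B) → B
ordered ✗ (needs exchange: uses follow p, g)
linear ✓ (single use per variable (g, p))
affine ✓ (g, p: no repeats, contraction unneeded)
relevant ✓ (every one of g, p appears)
unrestricted ✓ (well-typed at ((C → C) → B) → B; no restrictions here)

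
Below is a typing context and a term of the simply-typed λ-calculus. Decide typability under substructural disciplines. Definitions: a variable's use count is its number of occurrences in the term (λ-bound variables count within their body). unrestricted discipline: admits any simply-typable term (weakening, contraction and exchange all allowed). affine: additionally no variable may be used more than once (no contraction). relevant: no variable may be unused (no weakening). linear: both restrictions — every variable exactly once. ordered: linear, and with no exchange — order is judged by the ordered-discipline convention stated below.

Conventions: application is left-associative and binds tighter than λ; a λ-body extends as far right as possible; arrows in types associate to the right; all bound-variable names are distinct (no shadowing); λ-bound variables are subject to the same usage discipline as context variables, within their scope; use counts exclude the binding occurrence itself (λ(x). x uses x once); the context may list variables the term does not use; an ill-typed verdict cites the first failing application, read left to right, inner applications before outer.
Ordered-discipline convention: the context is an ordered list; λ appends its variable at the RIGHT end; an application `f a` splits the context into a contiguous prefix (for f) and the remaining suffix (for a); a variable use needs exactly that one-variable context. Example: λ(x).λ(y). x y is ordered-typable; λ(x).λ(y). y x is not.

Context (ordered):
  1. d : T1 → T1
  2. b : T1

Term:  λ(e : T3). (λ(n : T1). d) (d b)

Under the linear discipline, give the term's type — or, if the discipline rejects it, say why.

not well-typed under linear — needs contraction — d ×2; e, n never used (weakening)
usage: d: 2, b: 1, e (bound): 0, n (bound): 0
left-to-right use order: d, d, b
typing: ✓ — T3 → T1 → T1
all disciplines: ordered ✗ · linear ✗ · affine ✗ · relevant ✗ · unrestricted ✓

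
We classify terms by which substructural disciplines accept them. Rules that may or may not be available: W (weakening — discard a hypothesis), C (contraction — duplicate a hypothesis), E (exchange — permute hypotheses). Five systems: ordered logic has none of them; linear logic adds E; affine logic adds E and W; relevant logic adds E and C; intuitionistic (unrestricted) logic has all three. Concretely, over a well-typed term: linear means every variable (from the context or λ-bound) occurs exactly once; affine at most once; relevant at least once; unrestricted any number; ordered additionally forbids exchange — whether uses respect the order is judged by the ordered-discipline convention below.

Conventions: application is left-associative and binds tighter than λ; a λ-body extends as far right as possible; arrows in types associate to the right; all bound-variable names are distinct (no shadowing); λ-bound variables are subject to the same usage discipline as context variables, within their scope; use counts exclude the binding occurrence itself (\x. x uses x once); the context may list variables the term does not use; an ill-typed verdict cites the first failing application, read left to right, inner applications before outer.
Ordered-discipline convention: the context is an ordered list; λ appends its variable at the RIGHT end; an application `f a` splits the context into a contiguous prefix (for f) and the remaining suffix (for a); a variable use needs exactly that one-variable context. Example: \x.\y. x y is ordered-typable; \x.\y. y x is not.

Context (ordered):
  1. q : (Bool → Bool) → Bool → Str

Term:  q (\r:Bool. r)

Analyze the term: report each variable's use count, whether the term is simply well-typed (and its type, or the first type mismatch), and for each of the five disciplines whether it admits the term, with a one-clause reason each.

variable uses: q=1, r (λ-bound)=1
order of uses: q, r
typing: the term checks, with type Bool → Str
ordered ✓ (q, r once each; derivable with no W/C/E)
linear ✓ (single use per variable (q, r))
affine ✓ (at most one use each (q, r))
relevant ✓ (none of q, r goes unused)
unrestricted ✓ (well-typed at Bool → Str; no restrictions here)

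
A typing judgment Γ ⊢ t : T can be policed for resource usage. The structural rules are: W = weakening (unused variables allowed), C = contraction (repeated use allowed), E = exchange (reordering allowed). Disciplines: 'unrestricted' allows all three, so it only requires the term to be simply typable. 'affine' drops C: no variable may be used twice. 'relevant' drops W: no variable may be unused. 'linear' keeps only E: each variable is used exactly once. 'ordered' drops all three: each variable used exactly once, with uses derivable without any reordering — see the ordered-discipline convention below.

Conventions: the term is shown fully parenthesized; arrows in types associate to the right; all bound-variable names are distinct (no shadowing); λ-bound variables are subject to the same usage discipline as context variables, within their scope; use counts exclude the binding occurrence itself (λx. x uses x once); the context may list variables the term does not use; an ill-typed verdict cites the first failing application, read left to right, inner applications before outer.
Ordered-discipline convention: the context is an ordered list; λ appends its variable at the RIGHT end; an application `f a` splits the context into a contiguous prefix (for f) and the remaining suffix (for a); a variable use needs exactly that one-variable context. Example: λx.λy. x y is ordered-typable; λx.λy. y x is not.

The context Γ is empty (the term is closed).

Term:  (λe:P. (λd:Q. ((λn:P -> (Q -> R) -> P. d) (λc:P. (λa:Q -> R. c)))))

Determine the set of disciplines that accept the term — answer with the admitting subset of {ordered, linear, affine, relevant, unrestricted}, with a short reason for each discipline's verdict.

admitted in: affine, unrestricted
usage: e [bound]=0; d [bound]=1; n [bound]=0; c [bound]=1; a [bound]=0
use order (left to right): d, c
typing: ✓ — P -> Q -> Q
ordered: ✗ — e, n, a left unused
linear: ✗ — e, n, a left unused
affine: ✓ — none of e, d, n, c, a used more than once
relevant: ✗ — e, n, a left unused
unrestricted: ✓ — well-typed at P -> Q -> Q; no restrictions here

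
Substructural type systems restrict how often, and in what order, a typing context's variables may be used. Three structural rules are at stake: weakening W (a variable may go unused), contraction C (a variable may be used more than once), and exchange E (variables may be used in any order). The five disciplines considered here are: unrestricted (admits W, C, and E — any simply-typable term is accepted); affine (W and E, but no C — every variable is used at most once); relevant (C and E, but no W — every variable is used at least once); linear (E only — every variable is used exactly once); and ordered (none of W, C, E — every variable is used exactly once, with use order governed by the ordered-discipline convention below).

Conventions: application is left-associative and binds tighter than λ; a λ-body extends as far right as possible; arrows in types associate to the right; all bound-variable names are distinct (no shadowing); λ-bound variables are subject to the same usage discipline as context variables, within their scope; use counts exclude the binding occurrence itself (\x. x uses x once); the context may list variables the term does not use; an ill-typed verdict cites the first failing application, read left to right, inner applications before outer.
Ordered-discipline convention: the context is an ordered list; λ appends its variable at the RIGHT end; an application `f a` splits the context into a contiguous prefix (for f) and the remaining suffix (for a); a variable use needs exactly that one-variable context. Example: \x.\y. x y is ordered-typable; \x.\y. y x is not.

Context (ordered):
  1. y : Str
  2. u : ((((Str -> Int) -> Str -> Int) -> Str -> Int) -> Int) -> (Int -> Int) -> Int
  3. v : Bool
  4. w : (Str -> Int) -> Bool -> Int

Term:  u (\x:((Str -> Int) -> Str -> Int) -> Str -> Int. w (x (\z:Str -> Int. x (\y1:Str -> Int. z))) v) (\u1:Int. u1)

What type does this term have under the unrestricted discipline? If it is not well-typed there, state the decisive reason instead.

term : Int
usage: y=0, u=1, v=1, w=1, x [bound]=2, z [bound]=1, y1 [bound]=0, u1 [bound]=1
order of uses: u, w, x, x, z, v, u1
typing: well-typed — term : Int
per-discipline verdicts: ordered ✗ · linear ✗ · affine ✗ · relevant ✗ · unrestricted ✓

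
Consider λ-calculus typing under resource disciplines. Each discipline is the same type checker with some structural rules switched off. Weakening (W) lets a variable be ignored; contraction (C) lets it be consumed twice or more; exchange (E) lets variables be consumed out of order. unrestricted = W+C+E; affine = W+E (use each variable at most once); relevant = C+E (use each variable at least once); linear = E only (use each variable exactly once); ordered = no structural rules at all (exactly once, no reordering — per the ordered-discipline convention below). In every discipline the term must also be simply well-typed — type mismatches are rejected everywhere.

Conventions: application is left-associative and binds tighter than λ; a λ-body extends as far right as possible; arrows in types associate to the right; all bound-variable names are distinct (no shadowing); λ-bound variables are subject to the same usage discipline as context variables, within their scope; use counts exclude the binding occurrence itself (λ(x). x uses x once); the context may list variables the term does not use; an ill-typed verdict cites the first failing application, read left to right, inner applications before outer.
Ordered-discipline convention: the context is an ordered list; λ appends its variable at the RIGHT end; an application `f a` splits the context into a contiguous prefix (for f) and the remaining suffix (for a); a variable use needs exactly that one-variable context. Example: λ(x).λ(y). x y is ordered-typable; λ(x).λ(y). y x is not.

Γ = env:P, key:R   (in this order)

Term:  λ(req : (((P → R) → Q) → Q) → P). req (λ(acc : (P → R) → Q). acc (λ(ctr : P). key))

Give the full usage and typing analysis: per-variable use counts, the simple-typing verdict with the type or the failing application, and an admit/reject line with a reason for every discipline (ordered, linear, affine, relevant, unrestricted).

variable uses: env=0; key=1; req [bound]=1; acc [bound]=1; ctr [bound]=0
left-to-right use order: req, acc, key
typing: the term checks, with type ((((P → R) → Q) → Q) → P) → P
ordered: ✗, needs weakening: env, ctr unused
linear: ✗, needs weakening: env, ctr unused
affine: ✓, at most one use each (env, key, req, acc, ctr)
relevant: ✗, needs weakening: env, ctr unused
unrestricted: ✓, type-checks (((((P → R) → Q) → Q) → P) → P) and nothing is barred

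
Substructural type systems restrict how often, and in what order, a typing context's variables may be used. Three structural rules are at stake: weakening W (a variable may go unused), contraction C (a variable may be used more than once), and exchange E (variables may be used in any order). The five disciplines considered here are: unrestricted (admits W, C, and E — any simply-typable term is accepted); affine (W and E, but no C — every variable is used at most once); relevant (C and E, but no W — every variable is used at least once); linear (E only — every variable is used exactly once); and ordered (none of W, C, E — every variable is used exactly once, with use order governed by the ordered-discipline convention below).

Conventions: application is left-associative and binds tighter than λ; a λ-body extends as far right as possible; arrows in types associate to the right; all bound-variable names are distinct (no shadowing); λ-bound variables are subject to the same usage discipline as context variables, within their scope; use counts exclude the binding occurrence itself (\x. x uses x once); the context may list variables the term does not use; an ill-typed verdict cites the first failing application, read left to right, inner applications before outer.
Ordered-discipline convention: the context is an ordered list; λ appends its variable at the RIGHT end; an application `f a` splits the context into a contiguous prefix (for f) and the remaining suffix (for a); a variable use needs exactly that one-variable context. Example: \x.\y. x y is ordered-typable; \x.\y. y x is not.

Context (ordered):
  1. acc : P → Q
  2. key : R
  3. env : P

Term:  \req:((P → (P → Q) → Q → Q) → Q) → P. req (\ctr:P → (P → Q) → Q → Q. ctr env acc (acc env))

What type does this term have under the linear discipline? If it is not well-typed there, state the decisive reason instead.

not well-typed under linear — uses contraction: acc ×2, env ×2; key left unused
variable uses: acc ×2; key ×0; env ×2; req (λ-bound) ×1; ctr (λ-bound) ×1
left-to-right use order: req, ctr, env, acc, acc, env
typing: the term checks, with type (((P → (P → Q) → Q → Q) → Q) → P) → P
across the five disciplines: ordered ✗; linear ✗; affine ✗; relevant ✗; unrestricted ✓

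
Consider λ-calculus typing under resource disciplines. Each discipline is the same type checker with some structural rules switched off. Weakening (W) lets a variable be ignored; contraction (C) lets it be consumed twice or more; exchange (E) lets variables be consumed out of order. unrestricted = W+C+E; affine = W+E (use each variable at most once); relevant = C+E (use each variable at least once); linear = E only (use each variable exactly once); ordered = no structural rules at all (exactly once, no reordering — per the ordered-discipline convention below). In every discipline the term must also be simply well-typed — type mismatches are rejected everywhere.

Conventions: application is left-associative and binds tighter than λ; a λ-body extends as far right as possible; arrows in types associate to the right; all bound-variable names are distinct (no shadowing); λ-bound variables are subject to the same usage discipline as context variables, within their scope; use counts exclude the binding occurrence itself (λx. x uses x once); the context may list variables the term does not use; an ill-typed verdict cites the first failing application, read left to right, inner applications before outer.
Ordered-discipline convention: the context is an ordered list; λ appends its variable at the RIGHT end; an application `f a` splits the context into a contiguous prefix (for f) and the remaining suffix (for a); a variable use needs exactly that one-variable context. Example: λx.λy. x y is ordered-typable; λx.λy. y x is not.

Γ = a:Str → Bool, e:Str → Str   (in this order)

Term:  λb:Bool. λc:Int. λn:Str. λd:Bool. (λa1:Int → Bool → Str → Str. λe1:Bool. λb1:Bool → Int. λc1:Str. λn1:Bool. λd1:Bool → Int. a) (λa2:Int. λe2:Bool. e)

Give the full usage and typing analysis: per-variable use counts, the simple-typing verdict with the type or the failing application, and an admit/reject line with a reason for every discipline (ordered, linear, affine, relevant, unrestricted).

use counts: a: 1×; e: 1×; b (λ-bound): 0×; c (λ-bound): 0×; n (λ-bound): 0×; d (λ-bound): 0×; a1 (λ-bound): 0×; e1 (λ-bound): 0×; b1 (λ-bound): 0×; c1 (λ-bound): 0×; n1 (λ-bound): 0×; d1 (λ-bound): 0×; a2 (λ-bound): 0×; e2 (λ-bound): 0×
use order (left to right): a, e
typing: well-typed — term : Bool → Int → Str → Bool → Bool → (Bool → Int) → Str → Bool → (Bool → Int) → Str → Bool
ordered: ✗ — needs weakening: b, c, n, d, a1, e1, b1, c1, n1, d1, a2, e2 unused
linear: ✗ — needs weakening: b, c, n, d, a1, e1, b1, c1, n1, d1, a2, e2 unused
affine: ✓ — none of a, e, b, c, n, d, a1, e1, b1, c1, n1, d1, a2, e2 used more than once
relevant: ✗ — needs weakening: b, c, n, d, a1, e1, b1, c1, n1, d1, a2, e2 unused
unrestricted: ✓ — simply typable at Bool → Int → Str → Bool → Bool → (Bool → Int) → Str → Bool → (Bool → Int) → Str → Bool; W, C, E all held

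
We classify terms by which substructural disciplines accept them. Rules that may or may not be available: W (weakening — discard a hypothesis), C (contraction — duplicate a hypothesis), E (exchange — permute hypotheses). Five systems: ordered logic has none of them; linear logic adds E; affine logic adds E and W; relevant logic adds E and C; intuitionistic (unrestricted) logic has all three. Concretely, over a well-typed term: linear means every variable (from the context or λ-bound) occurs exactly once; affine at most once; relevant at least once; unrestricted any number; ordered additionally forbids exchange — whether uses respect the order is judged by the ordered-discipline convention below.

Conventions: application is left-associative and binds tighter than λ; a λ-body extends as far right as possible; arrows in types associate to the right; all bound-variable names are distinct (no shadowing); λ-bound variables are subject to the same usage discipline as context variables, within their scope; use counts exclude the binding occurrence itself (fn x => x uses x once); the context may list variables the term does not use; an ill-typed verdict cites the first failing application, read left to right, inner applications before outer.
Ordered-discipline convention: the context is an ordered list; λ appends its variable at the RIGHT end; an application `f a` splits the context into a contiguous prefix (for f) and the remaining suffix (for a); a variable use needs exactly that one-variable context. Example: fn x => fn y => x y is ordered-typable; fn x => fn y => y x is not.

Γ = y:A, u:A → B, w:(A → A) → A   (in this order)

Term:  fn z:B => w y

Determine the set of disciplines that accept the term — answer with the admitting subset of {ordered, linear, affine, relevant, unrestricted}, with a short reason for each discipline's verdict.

admitted in: none
usage: y=1, u=0, w=1, z (λ-bound)=0
use order (left to right): w, y
typing: ill-typed: a function awaiting A → A gets A
ordered: ✗ — fails simple typing
linear: ✗ — a type mismatch blocks all five
affine: ✗ — the type mismatch rejects it
relevant: ✗ — not simply typable
unrestricted: ✗ — fails simple typing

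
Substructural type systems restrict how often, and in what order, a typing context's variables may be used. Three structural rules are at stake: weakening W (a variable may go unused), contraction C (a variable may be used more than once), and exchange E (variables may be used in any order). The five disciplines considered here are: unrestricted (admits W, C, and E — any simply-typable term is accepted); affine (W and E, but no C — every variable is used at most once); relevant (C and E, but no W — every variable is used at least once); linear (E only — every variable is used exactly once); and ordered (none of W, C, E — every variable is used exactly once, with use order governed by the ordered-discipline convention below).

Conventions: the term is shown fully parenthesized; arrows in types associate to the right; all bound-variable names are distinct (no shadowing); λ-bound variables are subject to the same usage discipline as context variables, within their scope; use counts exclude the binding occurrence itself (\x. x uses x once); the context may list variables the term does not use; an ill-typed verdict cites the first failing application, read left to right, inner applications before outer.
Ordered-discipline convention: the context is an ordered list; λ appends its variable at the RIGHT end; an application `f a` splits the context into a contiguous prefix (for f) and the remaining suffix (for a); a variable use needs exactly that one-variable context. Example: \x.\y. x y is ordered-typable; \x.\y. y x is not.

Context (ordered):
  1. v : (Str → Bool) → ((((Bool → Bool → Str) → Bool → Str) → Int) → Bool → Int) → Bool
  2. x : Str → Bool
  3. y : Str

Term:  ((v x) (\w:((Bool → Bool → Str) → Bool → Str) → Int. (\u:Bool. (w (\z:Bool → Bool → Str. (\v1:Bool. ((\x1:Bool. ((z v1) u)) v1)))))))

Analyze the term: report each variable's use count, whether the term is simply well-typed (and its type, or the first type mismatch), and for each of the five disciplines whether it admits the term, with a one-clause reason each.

use counts: v ×1, x ×1, y ×0, w (bound) ×1, u (bound) ×1, z (bound) ×1, v1 (bound) ×2, x1 (bound) ×0
use order (left to right): v, x, w, z, v1, u, v1
typing: ✓ — Bool
ordered: ✗ — uses contraction: v1 ×2; needs weakening: y, x1 unused
linear: ✗ — uses contraction: v1 ×2; needs weakening: y, x1 unused
affine: ✗ — uses contraction: v1 ×2
relevant: ✗ — needs weakening: y, x1 unused
unrestricted: ✓ — well-typed at Bool; no restrictions here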